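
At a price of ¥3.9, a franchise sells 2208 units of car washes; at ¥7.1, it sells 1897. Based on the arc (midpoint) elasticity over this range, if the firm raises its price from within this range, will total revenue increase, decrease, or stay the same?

increase

Arc ε = (-311/3.2)(5.50/2052.5) ≈ -0.260.
|ε| = 0.26 < 1, so demand is inelastic. A price rise therefore raises total revenue.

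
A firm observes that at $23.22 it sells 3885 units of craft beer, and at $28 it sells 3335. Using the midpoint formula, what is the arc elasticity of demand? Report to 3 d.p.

-0.816

ΔQ = 3335 − 3885 = -550; ΔP = 28 − 23.22 = 4.78.
Midpoints: P̄ = 25.61, Q̄ = 3610.0.
ε = (ΔQ/ΔP)(P̄/Q̄) = (-550/4.78)(25.61/3610.0).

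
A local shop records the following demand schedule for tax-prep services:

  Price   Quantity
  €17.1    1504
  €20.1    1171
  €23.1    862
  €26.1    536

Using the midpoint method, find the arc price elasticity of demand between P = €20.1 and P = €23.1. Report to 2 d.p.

-2.19

At P = 20.1, Q = 1171; at P = 23.1, Q = 862.
ΔQ = -309, ΔP = 3.0. Midpoints: P̄ = 21.60, Q̄ = 1016.5.
ε = (ΔQ/ΔP)(P̄/Q̄) = (-309/3.0)(21.60/1016.5).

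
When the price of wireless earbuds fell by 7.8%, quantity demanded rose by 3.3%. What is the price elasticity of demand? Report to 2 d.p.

ε = %ΔQ / %ΔP = (3.3)/(-7.8) = -0.423.

-0.42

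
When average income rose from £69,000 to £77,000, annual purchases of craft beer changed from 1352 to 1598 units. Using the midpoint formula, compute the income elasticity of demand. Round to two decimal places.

1.52

ΔQ = 246, ΔI = 8000. Midpoints: Ī = 73,000, Q̄ = 1475.0.
ε_I = (ΔQ/ΔI)(Ī/Q̄) = (246/8000)(73000/1475.0).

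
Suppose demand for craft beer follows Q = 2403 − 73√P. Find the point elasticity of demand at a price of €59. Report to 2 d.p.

At P = 59, Q = 1842.276.
dQ/dP = −73/(2√P) = -4.752.
ε = (dQ/dP)(P/Q) = (-4.752)(59/1842.276).

-0.15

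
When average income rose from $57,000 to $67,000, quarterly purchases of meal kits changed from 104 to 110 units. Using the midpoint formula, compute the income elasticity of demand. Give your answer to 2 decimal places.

ΔQ = 6, ΔI = 10000. Midpoints: Ī = 62,000, Q̄ = 107.0.
ε_I = (ΔQ/ΔI)(Ī/Q̄) = (6/10000)(62000/107.0).
ε_I > 0, so the good is normal.

0.35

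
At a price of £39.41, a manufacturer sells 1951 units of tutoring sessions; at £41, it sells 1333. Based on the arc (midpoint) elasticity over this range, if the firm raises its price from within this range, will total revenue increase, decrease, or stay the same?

Arc ε = (-618/1.59)(40.20/1642.0) ≈ -9.517.
|ε| = 9.52 > 1, so demand is elastic. A price rise therefore reduces total revenue.

decrease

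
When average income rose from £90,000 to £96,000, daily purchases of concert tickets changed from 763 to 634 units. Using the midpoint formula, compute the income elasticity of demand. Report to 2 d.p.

-2.86

ΔQ = -129, ΔI = 6000. Midpoints: Ī = 93,000, Q̄ = 698.5.
ε_I = (ΔQ/ΔI)(Ī/Q̄) = (-129/6000)(93000/698.5).
ε_I < 0, so the good is inferior.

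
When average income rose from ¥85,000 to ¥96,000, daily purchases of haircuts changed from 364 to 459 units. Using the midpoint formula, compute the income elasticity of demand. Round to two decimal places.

ΔQ = 95, ΔI = 11000. Midpoints: Ī = 90,500, Q̄ = 411.5.
ε_I = (ΔQ/ΔI)(Ī/Q̄) = (95/11000)(90500/411.5).

1.90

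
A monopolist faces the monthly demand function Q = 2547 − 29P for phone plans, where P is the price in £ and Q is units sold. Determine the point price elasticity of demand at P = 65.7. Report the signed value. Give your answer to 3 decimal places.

-2.969

At P = 65.7, Q = 641.700.
dQ/dP = −29.
ε = (dQ/dP)(P/Q) = (-29)(65.7/641.700).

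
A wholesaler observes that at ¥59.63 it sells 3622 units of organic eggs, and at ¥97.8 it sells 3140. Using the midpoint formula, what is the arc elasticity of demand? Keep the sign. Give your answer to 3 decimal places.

-0.294

ΔQ = 3140 − 3622 = -482; ΔP = 97.8 − 59.63 = 38.17.
Midpoints: P̄ = 78.72, Q̄ = 3381.0.
ε = (ΔQ/ΔP)(P̄/Q̄) = (-482/38.17)(78.72/3381.0).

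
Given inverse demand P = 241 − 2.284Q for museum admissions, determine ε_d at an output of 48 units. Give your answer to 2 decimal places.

-1.20

At Q = 48, P = 241 − 2.284(48) = 131.37.
dP/dQ = −2.284, so dQ/dP = 1/(−2.284) = -0.438.
ε = (dQ/dP)(P/Q) = (-0.438)(131.37/48).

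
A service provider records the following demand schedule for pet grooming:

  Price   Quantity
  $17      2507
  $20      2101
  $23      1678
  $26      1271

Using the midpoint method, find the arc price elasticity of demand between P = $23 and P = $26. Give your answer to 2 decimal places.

-2.25

At P = 23, Q = 1678; at P = 26, Q = 1271.
ΔQ = -407, ΔP = 3. Midpoints: P̄ = 24.50, Q̄ = 1474.5.
ε = (ΔQ/ΔP)(P̄/Q̄) = (-407/3)(24.50/1474.5).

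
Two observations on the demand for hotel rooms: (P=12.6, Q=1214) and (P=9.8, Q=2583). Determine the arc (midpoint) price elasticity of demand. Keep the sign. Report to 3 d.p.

ΔQ = 2583 − 1214 = 1369; ΔP = 9.8 − 12.6 = -2.8.
Midpoints: P̄ = 11.20, Q̄ = 1898.5.
ε = (ΔQ/ΔP)(P̄/Q̄) = (1369/-2.8)(11.20/1898.5).

-2.884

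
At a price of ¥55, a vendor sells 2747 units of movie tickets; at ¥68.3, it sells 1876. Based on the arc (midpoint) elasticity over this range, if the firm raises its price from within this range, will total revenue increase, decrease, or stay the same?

decrease

Arc ε = (-871/13.3)(61.65/2311.5) ≈ -1.747.
|ε| = 1.75 > 1, so demand is elastic. A price rise therefore reduces total revenue.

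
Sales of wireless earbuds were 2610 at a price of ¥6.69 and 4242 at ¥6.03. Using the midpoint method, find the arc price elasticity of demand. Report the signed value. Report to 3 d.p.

-4.590

ΔQ = 4242 − 2610 = 1632; ΔP = 6.03 − 6.69 = -0.66.
Midpoints: P̄ = 6.36, Q̄ = 3426.0.
ε = (ΔQ/ΔP)(P̄/Q̄) = (1632/-0.66)(6.36/3426.0).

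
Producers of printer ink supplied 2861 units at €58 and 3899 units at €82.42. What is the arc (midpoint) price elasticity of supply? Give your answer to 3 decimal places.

0.883

ΔQ = 3899 − 2861 = 1038; ΔP = 82.42 − 58 = 24.42.
Midpoints: P̄ = 70.21, Q̄ = 3380.0.
ε_s = (ΔQ/ΔP)(P̄/Q̄) = (1038/24.42)(70.21/3380.0).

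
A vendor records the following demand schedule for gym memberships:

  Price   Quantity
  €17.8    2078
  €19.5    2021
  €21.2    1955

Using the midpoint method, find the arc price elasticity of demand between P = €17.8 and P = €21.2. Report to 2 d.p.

At P = 17.8, Q = 2078; at P = 21.2, Q = 1955.
ΔQ = -123, ΔP = 3.4. Midpoints: P̄ = 19.50, Q̄ = 2016.5.
ε = (ΔQ/ΔP)(P̄/Q̄) = (-123/3.4)(19.50/2016.5).

-0.35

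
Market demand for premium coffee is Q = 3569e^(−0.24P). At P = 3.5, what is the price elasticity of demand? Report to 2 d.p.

At P = 3.5, Q = 1540.775.
dQ/dP = −0.24·3569e^(−0.24P) = −0.24Q = -369.786.
ε = (dQ/dP)(P/Q) = (-369.786)(3.5/1540.775).
|ε| < 1, so demand is inelastic at this price.

-0.84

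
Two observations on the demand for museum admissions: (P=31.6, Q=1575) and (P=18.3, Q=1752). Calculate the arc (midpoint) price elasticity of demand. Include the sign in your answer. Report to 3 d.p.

-0.200

ΔQ = 1752 − 1575 = 177; ΔP = 18.3 − 31.6 = -13.3.
Midpoints: P̄ = 24.95, Q̄ = 1663.5.
ε = (ΔQ/ΔP)(P̄/Q̄) = (177/-13.3)(24.95/1663.5).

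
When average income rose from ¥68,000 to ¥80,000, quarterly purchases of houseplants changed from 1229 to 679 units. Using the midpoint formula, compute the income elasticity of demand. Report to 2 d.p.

ΔQ = -550, ΔI = 12000. Midpoints: Ī = 74,000, Q̄ = 954.0.
ε_I = (ΔQ/ΔI)(Ī/Q̄) = (-550/12000)(74000/954.0).
ε_I < 0, so the good is inferior.

-3.56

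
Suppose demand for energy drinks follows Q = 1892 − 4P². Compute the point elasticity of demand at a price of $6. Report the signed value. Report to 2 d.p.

-0.16

At P = 6, Q = 1748.
dQ/dP = −8P = -48.
ε = (dQ/dP)(P/Q) = (-48)(6/1748).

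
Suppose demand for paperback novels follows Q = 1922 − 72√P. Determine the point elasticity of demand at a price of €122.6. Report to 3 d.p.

At P = 122.6, Q = 1124.781.
dQ/dP = −72/(2√P) = -3.251.
ε = (dQ/dP)(P/Q) = (-3.251)(122.6/1124.781).

-0.354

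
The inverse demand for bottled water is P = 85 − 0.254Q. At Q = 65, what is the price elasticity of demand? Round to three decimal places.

At Q = 65, P = 85 − 0.254(65) = 68.49.
dP/dQ = −0.254, so dQ/dP = 1/(−0.254) = -3.937.
ε = (dQ/dP)(P/Q) = (-3.937)(68.49/65).

-4.148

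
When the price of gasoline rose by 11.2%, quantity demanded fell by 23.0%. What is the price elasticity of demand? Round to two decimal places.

ε = %ΔQ / %ΔP = (-23.0)/(11.2) = -2.054.

-2.05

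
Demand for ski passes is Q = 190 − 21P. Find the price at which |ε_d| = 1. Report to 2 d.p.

For linear demand Q = a − bP, ε = −bP/(a − bP). |ε| = 1 when bP = a − bP, i.e. P = a/(2b).
P = 190/(2·21) = 190/42 = 4.5238.

4.52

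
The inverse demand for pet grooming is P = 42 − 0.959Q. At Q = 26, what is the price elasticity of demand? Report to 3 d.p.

-0.684

At Q = 26, P = 42 − 0.959(26) = 17.07.
dP/dQ = −0.959, so dQ/dP = 1/(−0.959) = -1.043.
ε = (dQ/dP)(P/Q) = (-1.043)(17.07/26).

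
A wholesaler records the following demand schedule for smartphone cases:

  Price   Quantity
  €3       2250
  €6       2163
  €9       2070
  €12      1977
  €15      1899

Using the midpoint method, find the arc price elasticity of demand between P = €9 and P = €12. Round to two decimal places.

At P = 9, Q = 2070; at P = 12, Q = 1977.
ΔQ = -93, ΔP = 3. Midpoints: P̄ = 10.50, Q̄ = 2023.5.
ε = (ΔQ/ΔP)(P̄/Q̄) = (-93/3)(10.50/2023.5).

-0.16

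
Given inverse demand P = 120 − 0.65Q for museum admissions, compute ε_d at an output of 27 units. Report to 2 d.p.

At Q = 27, P = 120 − 0.65(27) = 102.45.
dP/dQ = −0.65, so dQ/dP = 1/(−0.65) = -1.538.
ε = (dQ/dP)(P/Q) = (-1.538)(102.45/27).

-5.84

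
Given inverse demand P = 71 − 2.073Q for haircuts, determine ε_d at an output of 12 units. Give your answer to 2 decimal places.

At Q = 12, P = 71 − 2.073(12) = 46.12.
dP/dQ = −2.073, so dQ/dP = 1/(−2.073) = -0.482.
ε = (dQ/dP)(P/Q) = (-0.482)(46.12/12).

-1.85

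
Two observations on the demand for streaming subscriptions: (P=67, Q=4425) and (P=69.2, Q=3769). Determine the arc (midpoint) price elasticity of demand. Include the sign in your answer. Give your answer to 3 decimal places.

-4.956

ΔQ = 3769 − 4425 = -656; ΔP = 69.2 − 67 = 2.2.
Midpoints: P̄ = 68.10, Q̄ = 4097.0.
ε = (ΔQ/ΔP)(P̄/Q̄) = (-656/2.2)(68.10/4097.0).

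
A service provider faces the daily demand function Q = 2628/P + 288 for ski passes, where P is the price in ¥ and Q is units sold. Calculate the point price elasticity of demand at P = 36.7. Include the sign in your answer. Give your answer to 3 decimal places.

At P = 36.7, Q = 359.608.
dQ/dP = −2628/P² = -1.951.
ε = (dQ/dP)(P/Q) = (-1.951)(36.7/359.608).

-0.199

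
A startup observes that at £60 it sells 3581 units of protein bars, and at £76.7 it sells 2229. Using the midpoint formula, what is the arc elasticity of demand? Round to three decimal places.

ΔQ = 2229 − 3581 = -1352; ΔP = 76.7 − 60 = 16.7.
Midpoints: P̄ = 68.35, Q̄ = 2905.0.
ε = (ΔQ/ΔP)(P̄/Q̄) = (-1352/16.7)(68.35/2905.0).

-1.905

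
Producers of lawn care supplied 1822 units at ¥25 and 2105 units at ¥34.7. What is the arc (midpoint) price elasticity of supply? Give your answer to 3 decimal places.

ΔQ = 2105 − 1822 = 283; ΔP = 34.7 − 25 = 9.7.
Midpoints: P̄ = 29.85, Q̄ = 1963.5.
ε_s = (ΔQ/ΔP)(P̄/Q̄) = (283/9.7)(29.85/1963.5).

0.444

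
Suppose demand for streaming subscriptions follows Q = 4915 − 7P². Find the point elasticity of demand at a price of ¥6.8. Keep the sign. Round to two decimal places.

At P = 6.8, Q = 4591.320.
dQ/dP = −14P = -95.200.
ε = (dQ/dP)(P/Q) = (-95.200)(6.8/4591.320).

-0.14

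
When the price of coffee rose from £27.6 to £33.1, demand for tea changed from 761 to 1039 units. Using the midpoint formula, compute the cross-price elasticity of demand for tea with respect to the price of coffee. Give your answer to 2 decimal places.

ΔQ_x = 1039 − 761 = 278; ΔP_y = 33.1 − 27.6 = 5.5.
Midpoints: P̄_y = 30.35, Q̄_x = 900.0.
ε_xy = (ΔQ_x/ΔP_y)(P̄_y/Q̄_x) = (278/5.5)(30.35/900.0).
ε_xy > 0, so the goods are substitutes.

1.70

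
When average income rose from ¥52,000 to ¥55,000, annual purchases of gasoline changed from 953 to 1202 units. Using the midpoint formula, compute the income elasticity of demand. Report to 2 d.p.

ΔQ = 249, ΔI = 3000. Midpoints: Ī = 53,500, Q̄ = 1077.5.
ε_I = (ΔQ/ΔI)(Ī/Q̄) = (249/3000)(53500/1077.5).

4.12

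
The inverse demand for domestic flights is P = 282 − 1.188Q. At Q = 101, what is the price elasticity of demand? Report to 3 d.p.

-1.350

At Q = 101, P = 282 − 1.188(101) = 162.01.
dP/dQ = −1.188, so dQ/dP = 1/(−1.188) = -0.842.
ε = (dQ/dP)(P/Q) = (-0.842)(162.01/101).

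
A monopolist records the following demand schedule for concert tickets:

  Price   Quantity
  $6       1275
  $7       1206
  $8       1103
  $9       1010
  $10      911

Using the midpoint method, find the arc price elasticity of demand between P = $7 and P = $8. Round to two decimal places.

At P = 7, Q = 1206; at P = 8, Q = 1103.
ΔQ = -103, ΔP = 1. Midpoints: P̄ = 7.50, Q̄ = 1154.5.
ε = (ΔQ/ΔP)(P̄/Q̄) = (-103/1)(7.50/1154.5).

-0.67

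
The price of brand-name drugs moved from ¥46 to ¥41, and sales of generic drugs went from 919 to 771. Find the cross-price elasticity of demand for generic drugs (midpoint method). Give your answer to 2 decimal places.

ΔQ_x = 771 − 919 = -148; ΔP_y = 41 − 46 = -5.
Midpoints: P̄_y = 43.50, Q̄_x = 845.0.
ε_xy = (ΔQ_x/ΔP_y)(P̄_y/Q̄_x) = (-148/-5)(43.50/845.0).

1.52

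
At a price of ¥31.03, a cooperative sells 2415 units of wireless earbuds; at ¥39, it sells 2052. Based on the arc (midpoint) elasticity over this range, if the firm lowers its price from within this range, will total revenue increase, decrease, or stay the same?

Arc ε = (-363/7.97)(35.02/2233.5) ≈ -0.714.
|ε| = 0.71 < 1, so demand is inelastic. A price cut therefore reduces total revenue.

decrease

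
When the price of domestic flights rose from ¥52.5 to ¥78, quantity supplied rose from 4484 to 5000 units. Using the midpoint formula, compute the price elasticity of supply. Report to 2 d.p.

0.28

ΔQ = 5000 − 4484 = 516; ΔP = 78 − 52.5 = 25.5.
Midpoints: P̄ = 65.25, Q̄ = 4742.0.
ε_s = (ΔQ/ΔP)(P̄/Q̄) = (516/25.5)(65.25/4742.0).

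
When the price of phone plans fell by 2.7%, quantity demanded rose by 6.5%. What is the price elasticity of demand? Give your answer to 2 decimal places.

ε = %ΔQ / %ΔP = (6.5)/(-2.7) = -2.407.

-2.41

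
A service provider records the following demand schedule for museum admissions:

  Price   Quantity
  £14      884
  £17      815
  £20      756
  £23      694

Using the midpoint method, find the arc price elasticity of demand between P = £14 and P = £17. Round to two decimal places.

At P = 14, Q = 884; at P = 17, Q = 815.
ΔQ = -69, ΔP = 3. Midpoints: P̄ = 15.50, Q̄ = 849.5.
ε = (ΔQ/ΔP)(P̄/Q̄) = (-69/3)(15.50/849.5).

-0.42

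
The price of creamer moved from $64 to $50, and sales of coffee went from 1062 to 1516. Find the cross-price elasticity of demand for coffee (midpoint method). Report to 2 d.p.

-1.43

ΔQ_x = 1516 − 1062 = 454; ΔP_y = 50 − 64 = -14.
Midpoints: P̄_y = 57.00, Q̄_x = 1289.0.
ε_xy = (ΔQ_x/ΔP_y)(P̄_y/Q̄_x) = (454/-14)(57.00/1289.0).
ε_xy < 0, so the goods are complements.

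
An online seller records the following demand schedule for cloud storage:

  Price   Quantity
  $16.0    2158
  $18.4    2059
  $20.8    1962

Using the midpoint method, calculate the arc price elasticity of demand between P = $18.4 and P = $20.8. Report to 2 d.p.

At P = 18.4, Q = 2059; at P = 20.8, Q = 1962.
ΔQ = -97, ΔP = 2.4. Midpoints: P̄ = 19.60, Q̄ = 2010.5.
ε = (ΔQ/ΔP)(P̄/Q̄) = (-97/2.4)(19.60/2010.5).

-0.39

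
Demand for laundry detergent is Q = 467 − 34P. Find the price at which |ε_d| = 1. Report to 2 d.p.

For linear demand Q = a − bP, ε = −bP/(a − bP). |ε| = 1 when bP = a − bP, i.e. P = a/(2b).
P = 467/(2·34) = 467/68 = 6.8676.

6.87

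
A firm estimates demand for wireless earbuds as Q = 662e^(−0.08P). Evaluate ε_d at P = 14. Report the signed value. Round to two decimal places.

At P = 14, Q = 215.997.
dQ/dP = −0.08·662e^(−0.08P) = −0.08Q = -17.280.
ε = (dQ/dP)(P/Q) = (-17.280)(14/215.997).
|ε| > 1, so demand is elastic at this price.

-1.12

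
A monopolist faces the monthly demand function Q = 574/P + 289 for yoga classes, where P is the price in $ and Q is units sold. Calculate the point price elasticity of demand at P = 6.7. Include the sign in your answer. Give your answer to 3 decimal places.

At P = 6.7, Q = 374.672.
dQ/dP = −574/P² = -12.787.
ε = (dQ/dP)(P/Q) = (-12.787)(6.7/374.672).

-0.229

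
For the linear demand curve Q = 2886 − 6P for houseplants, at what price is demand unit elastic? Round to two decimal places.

240.50

For linear demand Q = a − bP, ε = −bP/(a − bP). |ε| = 1 when bP = a − bP, i.e. P = a/(2b).
P = 2886/(2·6) = 2886/12 = 240.5000.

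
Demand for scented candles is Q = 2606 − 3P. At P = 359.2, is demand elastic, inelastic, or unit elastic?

inelastic

Q = 1528.400, dQ/dP = -3.
ε = (dQ/dP)(P/Q) ≈ -0.705.
|ε| = 0.71 < 1.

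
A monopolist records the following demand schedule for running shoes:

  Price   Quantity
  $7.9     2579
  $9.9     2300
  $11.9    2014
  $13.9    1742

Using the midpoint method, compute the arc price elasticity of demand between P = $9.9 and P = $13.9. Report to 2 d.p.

-0.82

At P = 9.9, Q = 2300; at P = 13.9, Q = 1742.
ΔQ = -558, ΔP = 4.0. Midpoints: P̄ = 11.90, Q̄ = 2021.0.
ε = (ΔQ/ΔP)(P̄/Q̄) = (-558/4.0)(11.90/2021.0).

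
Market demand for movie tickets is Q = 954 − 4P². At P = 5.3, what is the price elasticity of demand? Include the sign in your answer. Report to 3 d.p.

-0.267

At P = 5.3, Q = 841.640.
dQ/dP = −8P = -42.400.
ε = (dQ/dP)(P/Q) = (-42.400)(5.3/841.640).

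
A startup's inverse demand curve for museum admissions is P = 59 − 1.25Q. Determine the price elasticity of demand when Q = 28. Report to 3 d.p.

-0.686

At Q = 28, P = 59 − 1.25(28) = 24.00.
dP/dQ = −1.25, so dQ/dP = 1/(−1.25) = -0.800.
ε = (dQ/dP)(P/Q) = (-0.800)(24.00/28).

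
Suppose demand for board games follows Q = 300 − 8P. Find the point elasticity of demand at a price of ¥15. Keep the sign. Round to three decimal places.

At P = 15, Q = 180.
dQ/dP = −8.
ε = (dQ/dP)(P/Q) = (-8)(15/180).

-0.667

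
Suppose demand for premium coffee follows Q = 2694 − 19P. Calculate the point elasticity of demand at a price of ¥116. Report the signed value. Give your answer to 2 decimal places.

At P = 116, Q = 490.
dQ/dP = −19.
ε = (dQ/dP)(P/Q) = (-19)(116/490).
|ε| > 1, so demand is elastic at this price.

-4.50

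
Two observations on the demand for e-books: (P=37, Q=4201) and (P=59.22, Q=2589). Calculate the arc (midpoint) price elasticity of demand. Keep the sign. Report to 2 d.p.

ΔQ = 2589 − 4201 = -1612; ΔP = 59.22 − 37 = 22.22.
Midpoints: P̄ = 48.11, Q̄ = 3395.0.
ε = (ΔQ/ΔP)(P̄/Q̄) = (-1612/22.22)(48.11/3395.0).

-1.03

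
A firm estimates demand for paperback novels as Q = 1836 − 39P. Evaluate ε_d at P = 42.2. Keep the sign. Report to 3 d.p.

-8.653

At P = 42.2, Q = 190.200.
dQ/dP = −39.
ε = (dQ/dP)(P/Q) = (-39)(42.2/190.200).
|ε| > 1, so demand is elastic at this price.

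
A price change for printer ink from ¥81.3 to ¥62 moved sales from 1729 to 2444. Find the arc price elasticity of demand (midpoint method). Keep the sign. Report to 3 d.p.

-1.272

ΔQ = 2444 − 1729 = 715; ΔP = 62 − 81.3 = -19.3.
Midpoints: P̄ = 71.65, Q̄ = 2086.5.
ε = (ΔQ/ΔP)(P̄/Q̄) = (715/-19.3)(71.65/2086.5).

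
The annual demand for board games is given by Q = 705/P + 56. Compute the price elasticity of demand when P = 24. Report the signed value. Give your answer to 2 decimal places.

-0.34

At P = 24, Q = 85.375.
dQ/dP = −705/P² = -1.224.
ε = (dQ/dP)(P/Q) = (-1.224)(24/85.375).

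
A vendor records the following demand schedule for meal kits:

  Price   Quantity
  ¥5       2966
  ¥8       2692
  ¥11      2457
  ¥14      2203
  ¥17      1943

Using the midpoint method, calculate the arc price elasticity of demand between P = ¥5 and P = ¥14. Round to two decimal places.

-0.31

At P = 5, Q = 2966; at P = 14, Q = 2203.
ΔQ = -763, ΔP = 9. Midpoints: P̄ = 9.50, Q̄ = 2584.5.
ε = (ΔQ/ΔP)(P̄/Q̄) = (-763/9)(9.50/2584.5).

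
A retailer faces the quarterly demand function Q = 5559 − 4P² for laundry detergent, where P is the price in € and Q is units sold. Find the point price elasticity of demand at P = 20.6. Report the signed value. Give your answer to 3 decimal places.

-0.879

At P = 20.6, Q = 3861.560.
dQ/dP = −8P = -164.800.
ε = (dQ/dP)(P/Q) = (-164.800)(20.6/3861.560).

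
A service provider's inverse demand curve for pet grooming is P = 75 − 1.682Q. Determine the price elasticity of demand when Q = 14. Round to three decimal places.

At Q = 14, P = 75 − 1.682(14) = 51.45.
dP/dQ = −1.682, so dQ/dP = 1/(−1.682) = -0.595.
ε = (dQ/dP)(P/Q) = (-0.595)(51.45/14).

-2.185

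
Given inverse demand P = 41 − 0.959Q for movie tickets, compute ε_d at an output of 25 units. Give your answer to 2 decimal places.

At Q = 25, P = 41 − 0.959(25) = 17.03.
dP/dQ = −0.959, so dQ/dP = 1/(−0.959) = -1.043.
ε = (dQ/dP)(P/Q) = (-1.043)(17.03/25).

-0.71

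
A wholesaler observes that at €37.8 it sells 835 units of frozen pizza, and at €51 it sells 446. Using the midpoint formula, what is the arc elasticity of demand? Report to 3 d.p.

ΔQ = 446 − 835 = -389; ΔP = 51 − 37.8 = 13.2.
Midpoints: P̄ = 44.40, Q̄ = 640.5.
ε = (ΔQ/ΔP)(P̄/Q̄) = (-389/13.2)(44.40/640.5).

-2.043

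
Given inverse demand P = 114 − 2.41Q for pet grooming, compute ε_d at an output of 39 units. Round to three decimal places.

-0.213

At Q = 39, P = 114 − 2.41(39) = 20.01.
dP/dQ = −2.41, so dQ/dP = 1/(−2.41) = -0.415.
ε = (dQ/dP)(P/Q) = (-0.415)(20.01/39).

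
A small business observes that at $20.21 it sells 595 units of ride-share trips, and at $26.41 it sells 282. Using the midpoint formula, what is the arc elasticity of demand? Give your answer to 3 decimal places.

-2.684

ΔQ = 282 − 595 = -313; ΔP = 26.41 − 20.21 = 6.2.
Midpoints: P̄ = 23.31, Q̄ = 438.5.
ε = (ΔQ/ΔP)(P̄/Q̄) = (-313/6.2)(23.31/438.5).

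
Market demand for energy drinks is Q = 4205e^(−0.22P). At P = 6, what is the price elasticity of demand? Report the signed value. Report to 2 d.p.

-1.32

At P = 6, Q = 1123.304.
dQ/dP = −0.22·4205e^(−0.22P) = −0.22Q = -247.127.
ε = (dQ/dP)(P/Q) = (-247.127)(6/1123.304).
|ε| > 1, so demand is elastic at this price.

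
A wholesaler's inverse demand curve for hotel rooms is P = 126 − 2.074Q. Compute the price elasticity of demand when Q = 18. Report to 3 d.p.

-2.375

At Q = 18, P = 126 − 2.074(18) = 88.67.
dP/dQ = −2.074, so dQ/dP = 1/(−2.074) = -0.482.
ε = (dQ/dP)(P/Q) = (-0.482)(88.67/18).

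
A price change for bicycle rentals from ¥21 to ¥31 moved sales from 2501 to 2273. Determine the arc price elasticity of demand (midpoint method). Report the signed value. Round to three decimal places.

ΔQ = 2273 − 2501 = -228; ΔP = 31 − 21 = 10.
Midpoints: P̄ = 26.00, Q̄ = 2387.0.
ε = (ΔQ/ΔP)(P̄/Q̄) = (-228/10)(26.00/2387.0).

-0.248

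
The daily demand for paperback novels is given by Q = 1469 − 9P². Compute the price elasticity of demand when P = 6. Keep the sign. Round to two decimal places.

-0.57

At P = 6, Q = 1145.
dQ/dP = −18P = -108.
ε = (dQ/dP)(P/Q) = (-108)(6/1145).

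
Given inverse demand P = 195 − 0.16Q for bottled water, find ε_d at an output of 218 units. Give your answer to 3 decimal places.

At Q = 218, P = 195 − 0.16(218) = 160.12.
dP/dQ = −0.16, so dQ/dP = 1/(−0.16) = -6.250.
ε = (dQ/dP)(P/Q) = (-6.250)(160.12/218).

-4.591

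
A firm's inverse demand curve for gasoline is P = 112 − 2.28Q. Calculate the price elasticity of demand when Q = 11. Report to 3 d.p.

-3.466

At Q = 11, P = 112 − 2.28(11) = 86.92.
dP/dQ = −2.28, so dQ/dP = 1/(−2.28) = -0.439.
ε = (dQ/dP)(P/Q) = (-0.439)(86.92/11).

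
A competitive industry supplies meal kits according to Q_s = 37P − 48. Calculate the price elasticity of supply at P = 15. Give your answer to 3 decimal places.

1.095

At P = 15, Q_s = 507.
dQ_s/dP = 37.
ε_s = (dQ_s/dP)(P/Q_s) = (37)(15/507).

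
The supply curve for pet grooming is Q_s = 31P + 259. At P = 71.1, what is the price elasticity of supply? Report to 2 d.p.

At P = 71.1, Q_s = 2463.10.
dQ_s/dP = 31.
ε_s = (dQ_s/dP)(P/Q_s) = (31)(71.1/2463.10).

0.89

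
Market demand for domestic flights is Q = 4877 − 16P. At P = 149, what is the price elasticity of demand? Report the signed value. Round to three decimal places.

At P = 149, Q = 2493.
dQ/dP = −16.
ε = (dQ/dP)(P/Q) = (-16)(149/2493).

-0.956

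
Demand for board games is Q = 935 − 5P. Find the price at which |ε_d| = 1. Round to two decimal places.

For linear demand Q = a − bP, ε = −bP/(a − bP). |ε| = 1 when bP = a − bP, i.e. P = a/(2b).
P = 935/(2·5) = 935/10 = 93.5000.

93.50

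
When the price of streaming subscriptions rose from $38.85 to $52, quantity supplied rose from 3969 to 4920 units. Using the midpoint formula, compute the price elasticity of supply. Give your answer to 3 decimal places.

ΔQ = 4920 − 3969 = 951; ΔP = 52 − 38.85 = 13.15.
Midpoints: P̄ = 45.42, Q̄ = 4444.5.
ε_s = (ΔQ/ΔP)(P̄/Q̄) = (951/13.15)(45.42/4444.5).

0.739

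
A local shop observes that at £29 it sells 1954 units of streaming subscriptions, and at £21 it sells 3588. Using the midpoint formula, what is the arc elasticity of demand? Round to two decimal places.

-1.84

ΔQ = 3588 − 1954 = 1634; ΔP = 21 − 29 = -8.
Midpoints: P̄ = 25.00, Q̄ = 2771.0.
ε = (ΔQ/ΔP)(P̄/Q̄) = (1634/-8)(25.00/2771.0).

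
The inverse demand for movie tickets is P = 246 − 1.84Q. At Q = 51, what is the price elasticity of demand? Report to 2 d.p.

-1.62

At Q = 51, P = 246 − 1.84(51) = 152.16.
dP/dQ = −1.84, so dQ/dP = 1/(−1.84) = -0.543.
ε = (dQ/dP)(P/Q) = (-0.543)(152.16/51).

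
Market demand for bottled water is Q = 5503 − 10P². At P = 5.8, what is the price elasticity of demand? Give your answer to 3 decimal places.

-0.130

At P = 5.8, Q = 5166.600.
dQ/dP = −20P = -116.
ε = (dQ/dP)(P/Q) = (-116)(5.8/5166.600).
|ε| < 1, so demand is inelastic at this price.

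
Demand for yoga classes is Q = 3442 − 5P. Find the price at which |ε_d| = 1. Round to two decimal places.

344.20

For linear demand Q = a − bP, ε = −bP/(a − bP). |ε| = 1 when bP = a − bP, i.e. P = a/(2b).
P = 3442/(2·5) = 3442/10 = 344.2000.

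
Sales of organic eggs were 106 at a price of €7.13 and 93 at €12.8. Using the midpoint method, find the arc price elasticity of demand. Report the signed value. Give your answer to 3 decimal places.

ΔQ = 93 − 106 = -13; ΔP = 12.8 − 7.13 = 5.67.
Midpoints: P̄ = 9.96, Q̄ = 99.5.
ε = (ΔQ/ΔP)(P̄/Q̄) = (-13/5.67)(9.96/99.5).

-0.230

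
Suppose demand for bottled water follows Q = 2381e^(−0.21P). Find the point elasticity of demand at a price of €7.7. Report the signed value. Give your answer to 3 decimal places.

At P = 7.7, Q = 472.613.
dQ/dP = −0.21·2381e^(−0.21P) = −0.21Q = -99.249.
ε = (dQ/dP)(P/Q) = (-99.249)(7.7/472.613).
|ε| > 1, so demand is elastic at this price.

-1.617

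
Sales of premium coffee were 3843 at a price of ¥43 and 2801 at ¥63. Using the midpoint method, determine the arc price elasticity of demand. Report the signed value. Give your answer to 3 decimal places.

-0.831

ΔQ = 2801 − 3843 = -1042; ΔP = 63 − 43 = 20.
Midpoints: P̄ = 53.00, Q̄ = 3322.0.
ε = (ΔQ/ΔP)(P̄/Q̄) = (-1042/20)(53.00/3322.0).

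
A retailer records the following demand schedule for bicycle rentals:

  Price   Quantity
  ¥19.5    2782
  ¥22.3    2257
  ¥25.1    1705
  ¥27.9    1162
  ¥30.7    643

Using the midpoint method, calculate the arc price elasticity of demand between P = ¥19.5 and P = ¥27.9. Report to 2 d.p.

-2.32

At P = 19.5, Q = 2782; at P = 27.9, Q = 1162.
ΔQ = -1620, ΔP = 8.4. Midpoints: P̄ = 23.70, Q̄ = 1972.0.
ε = (ΔQ/ΔP)(P̄/Q̄) = (-1620/8.4)(23.70/1972.0).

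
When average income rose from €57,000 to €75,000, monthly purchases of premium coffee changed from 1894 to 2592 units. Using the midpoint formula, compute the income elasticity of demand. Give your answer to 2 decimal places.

ΔQ = 698, ΔI = 18000. Midpoints: Ī = 66,000, Q̄ = 2243.0.
ε_I = (ΔQ/ΔI)(Ī/Q̄) = (698/18000)(66000/2243.0).
ε_I > 0, so the good is normal.

1.14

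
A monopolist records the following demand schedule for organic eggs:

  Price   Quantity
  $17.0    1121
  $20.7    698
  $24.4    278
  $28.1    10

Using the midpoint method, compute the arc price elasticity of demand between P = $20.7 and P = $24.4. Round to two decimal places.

At P = 20.7, Q = 698; at P = 24.4, Q = 278.
ΔQ = -420, ΔP = 3.7. Midpoints: P̄ = 22.55, Q̄ = 488.0.
ε = (ΔQ/ΔP)(P̄/Q̄) = (-420/3.7)(22.55/488.0).

-5.25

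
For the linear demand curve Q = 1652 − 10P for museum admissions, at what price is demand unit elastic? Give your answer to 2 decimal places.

For linear demand Q = a − bP, ε = −bP/(a − bP). |ε| = 1 when bP = a − bP, i.e. P = a/(2b).
P = 1652/(2·10) = 1652/20 = 82.6000.

82.60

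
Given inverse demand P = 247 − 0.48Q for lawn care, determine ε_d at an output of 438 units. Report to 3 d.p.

-0.175

At Q = 438, P = 247 − 0.48(438) = 36.76.
dP/dQ = −0.48, so dQ/dP = 1/(−0.48) = -2.083.
ε = (dQ/dP)(P/Q) = (-2.083)(36.76/438).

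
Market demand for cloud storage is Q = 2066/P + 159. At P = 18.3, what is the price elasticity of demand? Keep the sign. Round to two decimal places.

-0.42

At P = 18.3, Q = 271.896.
dQ/dP = −2066/P² = -6.169.
ε = (dQ/dP)(P/Q) = (-6.169)(18.3/271.896).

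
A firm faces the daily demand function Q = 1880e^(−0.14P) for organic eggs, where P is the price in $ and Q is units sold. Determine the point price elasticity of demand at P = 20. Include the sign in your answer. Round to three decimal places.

-2.800

At P = 20, Q = 114.323.
dQ/dP = −0.14·1880e^(−0.14P) = −0.14Q = -16.005.
ε = (dQ/dP)(P/Q) = (-16.005)(20/114.323).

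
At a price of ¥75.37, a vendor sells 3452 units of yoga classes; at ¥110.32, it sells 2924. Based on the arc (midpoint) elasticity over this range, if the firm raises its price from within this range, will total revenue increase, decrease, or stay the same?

increase

Arc ε = (-528/34.95)(92.84/3188.0) ≈ -0.440.
|ε| = 0.44 < 1, so demand is inelastic. A price rise therefore raises total revenue.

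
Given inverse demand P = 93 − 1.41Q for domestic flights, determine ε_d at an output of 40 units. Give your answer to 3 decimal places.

-0.649

At Q = 40, P = 93 − 1.41(40) = 36.60.
dP/dQ = −1.41, so dQ/dP = 1/(−1.41) = -0.709.
ε = (dQ/dP)(P/Q) = (-0.709)(36.60/40).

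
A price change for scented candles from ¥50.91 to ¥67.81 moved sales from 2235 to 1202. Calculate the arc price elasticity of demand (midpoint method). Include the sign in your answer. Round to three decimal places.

-2.111

ΔQ = 1202 − 2235 = -1033; ΔP = 67.81 − 50.91 = 16.9.
Midpoints: P̄ = 59.36, Q̄ = 1718.5.
ε = (ΔQ/ΔP)(P̄/Q̄) = (-1033/16.9)(59.36/1718.5).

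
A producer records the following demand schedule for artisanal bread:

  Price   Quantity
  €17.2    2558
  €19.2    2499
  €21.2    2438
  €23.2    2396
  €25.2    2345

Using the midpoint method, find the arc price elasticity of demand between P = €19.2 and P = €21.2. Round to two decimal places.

At P = 19.2, Q = 2499; at P = 21.2, Q = 2438.
ΔQ = -61, ΔP = 2.0. Midpoints: P̄ = 20.20, Q̄ = 2468.5.
ε = (ΔQ/ΔP)(P̄/Q̄) = (-61/2.0)(20.20/2468.5).

-0.25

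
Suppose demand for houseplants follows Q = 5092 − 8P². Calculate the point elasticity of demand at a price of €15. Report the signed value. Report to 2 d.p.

At P = 15, Q = 3292.
dQ/dP = −16P = -240.
ε = (dQ/dP)(P/Q) = (-240)(15/3292).
|ε| > 1, so demand is elastic at this price.

-1.09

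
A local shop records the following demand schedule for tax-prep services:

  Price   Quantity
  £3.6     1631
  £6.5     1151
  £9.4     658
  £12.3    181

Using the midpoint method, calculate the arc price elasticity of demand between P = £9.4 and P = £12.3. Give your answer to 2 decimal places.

At P = 9.4, Q = 658; at P = 12.3, Q = 181.
ΔQ = -477, ΔP = 2.9. Midpoints: P̄ = 10.85, Q̄ = 419.5.
ε = (ΔQ/ΔP)(P̄/Q̄) = (-477/2.9)(10.85/419.5).

-4.25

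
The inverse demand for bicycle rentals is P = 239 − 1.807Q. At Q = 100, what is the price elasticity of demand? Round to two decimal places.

-0.32

At Q = 100, P = 239 − 1.807(100) = 58.30.
dP/dQ = −1.807, so dQ/dP = 1/(−1.807) = -0.553.
ε = (dQ/dP)(P/Q) = (-0.553)(58.30/100).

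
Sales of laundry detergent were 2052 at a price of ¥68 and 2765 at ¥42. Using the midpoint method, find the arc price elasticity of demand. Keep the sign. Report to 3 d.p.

-0.626

ΔQ = 2765 − 2052 = 713; ΔP = 42 − 68 = -26.
Midpoints: P̄ = 55.00, Q̄ = 2408.5.
ε = (ΔQ/ΔP)(P̄/Q̄) = (713/-26)(55.00/2408.5).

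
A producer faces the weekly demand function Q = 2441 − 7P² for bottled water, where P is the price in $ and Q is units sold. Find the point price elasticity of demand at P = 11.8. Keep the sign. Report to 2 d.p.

-1.33

At P = 11.8, Q = 1466.320.
dQ/dP = −14P = -165.200.
ε = (dQ/dP)(P/Q) = (-165.200)(11.8/1466.320).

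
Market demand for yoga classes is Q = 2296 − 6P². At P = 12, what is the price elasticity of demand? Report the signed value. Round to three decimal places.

-1.207

At P = 12, Q = 1432.
dQ/dP = −12P = -144.
ε = (dQ/dP)(P/Q) = (-144)(12/1432).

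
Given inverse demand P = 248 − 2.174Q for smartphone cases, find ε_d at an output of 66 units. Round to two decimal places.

-0.73

At Q = 66, P = 248 − 2.174(66) = 104.52.
dP/dQ = −2.174, so dQ/dP = 1/(−2.174) = -0.460.
ε = (dQ/dP)(P/Q) = (-0.460)(104.52/66).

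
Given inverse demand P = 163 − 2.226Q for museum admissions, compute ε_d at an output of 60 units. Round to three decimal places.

-0.220

At Q = 60, P = 163 − 2.226(60) = 29.44.
dP/dQ = −2.226, so dQ/dP = 1/(−2.226) = -0.449.
ε = (dQ/dP)(P/Q) = (-0.449)(29.44/60).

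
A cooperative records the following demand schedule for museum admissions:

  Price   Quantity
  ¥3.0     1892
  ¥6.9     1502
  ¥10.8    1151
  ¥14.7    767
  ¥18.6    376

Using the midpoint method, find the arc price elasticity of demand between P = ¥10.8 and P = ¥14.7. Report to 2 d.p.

-1.31

At P = 10.8, Q = 1151; at P = 14.7, Q = 767.
ΔQ = -384, ΔP = 3.9. Midpoints: P̄ = 12.75, Q̄ = 959.0.
ε = (ΔQ/ΔP)(P̄/Q̄) = (-384/3.9)(12.75/959.0).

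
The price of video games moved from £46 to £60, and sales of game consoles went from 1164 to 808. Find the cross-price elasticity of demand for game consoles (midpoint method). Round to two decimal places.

ΔQ_x = 808 − 1164 = -356; ΔP_y = 60 − 46 = 14.
Midpoints: P̄_y = 53.00, Q̄_x = 986.0.
ε_xy = (ΔQ_x/ΔP_y)(P̄_y/Q̄_x) = (-356/14)(53.00/986.0).

-1.37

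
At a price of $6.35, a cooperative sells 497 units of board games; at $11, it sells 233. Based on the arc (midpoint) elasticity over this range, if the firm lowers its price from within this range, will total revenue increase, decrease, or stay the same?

increase

Arc ε = (-264/4.65)(8.68/365.0) ≈ -1.349.
|ε| = 1.35 > 1, so demand is elastic. A price cut therefore raises total revenue.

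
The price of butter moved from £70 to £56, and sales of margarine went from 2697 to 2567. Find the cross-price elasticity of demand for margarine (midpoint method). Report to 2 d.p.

ΔQ_x = 2567 − 2697 = -130; ΔP_y = 56 − 70 = -14.
Midpoints: P̄_y = 63.00, Q̄_x = 2632.0.
ε_xy = (ΔQ_x/ΔP_y)(P̄_y/Q̄_x) = (-130/-14)(63.00/2632.0).
ε_xy > 0, so the goods are substitutes.

0.22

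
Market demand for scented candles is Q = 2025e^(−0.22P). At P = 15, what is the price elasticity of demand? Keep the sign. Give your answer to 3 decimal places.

-3.300

At P = 15, Q = 74.688.
dQ/dP = −0.22·2025e^(−0.22P) = −0.22Q = -16.431.
ε = (dQ/dP)(P/Q) = (-16.431)(15/74.688).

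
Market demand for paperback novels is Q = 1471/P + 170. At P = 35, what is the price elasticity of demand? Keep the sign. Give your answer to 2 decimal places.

-0.20

At P = 35, Q = 212.029.
dQ/dP = −1471/P² = -1.201.
ε = (dQ/dP)(P/Q) = (-1.201)(35/212.029).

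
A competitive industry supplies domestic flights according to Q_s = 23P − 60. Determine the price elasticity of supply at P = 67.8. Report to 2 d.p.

1.04

At P = 67.8, Q_s = 1499.40.
dQ_s/dP = 23.
ε_s = (dQ_s/dP)(P/Q_s) = (23)(67.8/1499.40).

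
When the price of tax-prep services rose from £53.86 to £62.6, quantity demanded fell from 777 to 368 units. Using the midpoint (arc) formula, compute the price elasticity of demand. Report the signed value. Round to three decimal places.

-4.760

ΔQ = 368 − 777 = -409; ΔP = 62.6 − 53.86 = 8.74.
Midpoints: P̄ = 58.23, Q̄ = 572.5.
ε = (ΔQ/ΔP)(P̄/Q̄) = (-409/8.74)(58.23/572.5).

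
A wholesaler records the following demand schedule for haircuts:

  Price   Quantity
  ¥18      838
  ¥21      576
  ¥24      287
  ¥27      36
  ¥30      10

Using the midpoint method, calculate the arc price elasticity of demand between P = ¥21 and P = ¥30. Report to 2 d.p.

At P = 21, Q = 576; at P = 30, Q = 10.
ΔQ = -566, ΔP = 9. Midpoints: P̄ = 25.50, Q̄ = 293.0.
ε = (ΔQ/ΔP)(P̄/Q̄) = (-566/9)(25.50/293.0).

-5.47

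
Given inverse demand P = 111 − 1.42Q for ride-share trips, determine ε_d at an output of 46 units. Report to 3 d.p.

-0.699

At Q = 46, P = 111 − 1.42(46) = 45.68.
dP/dQ = −1.42, so dQ/dP = 1/(−1.42) = -0.704.
ε = (dQ/dP)(P/Q) = (-0.704)(45.68/46).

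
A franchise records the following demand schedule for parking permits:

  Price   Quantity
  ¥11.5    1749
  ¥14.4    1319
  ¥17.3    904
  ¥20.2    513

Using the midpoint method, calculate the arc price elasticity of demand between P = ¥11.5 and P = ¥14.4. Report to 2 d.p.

At P = 11.5, Q = 1749; at P = 14.4, Q = 1319.
ΔQ = -430, ΔP = 2.9. Midpoints: P̄ = 12.95, Q̄ = 1534.0.
ε = (ΔQ/ΔP)(P̄/Q̄) = (-430/2.9)(12.95/1534.0).

-1.25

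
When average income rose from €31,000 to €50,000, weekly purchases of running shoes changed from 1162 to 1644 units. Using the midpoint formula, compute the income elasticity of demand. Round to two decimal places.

0.73

ΔQ = 482, ΔI = 19000. Midpoints: Ī = 40,500, Q̄ = 1403.0.
ε_I = (ΔQ/ΔI)(Ī/Q̄) = (482/19000)(40500/1403.0).
ε_I > 0, so the good is normal.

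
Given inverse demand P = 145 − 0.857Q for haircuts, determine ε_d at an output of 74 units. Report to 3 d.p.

At Q = 74, P = 145 − 0.857(74) = 81.58.
dP/dQ = −0.857, so dQ/dP = 1/(−0.857) = -1.167.
ε = (dQ/dP)(P/Q) = (-1.167)(81.58/74).

-1.286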